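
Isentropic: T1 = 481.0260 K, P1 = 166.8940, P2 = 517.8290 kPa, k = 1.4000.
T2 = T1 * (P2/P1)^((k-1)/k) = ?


(k-1)/k = 0.2857
(P2/P1)^exp = 1.3820
T2 = 481.0260 * 1.3820 = 664.7637 K

664.7637 K


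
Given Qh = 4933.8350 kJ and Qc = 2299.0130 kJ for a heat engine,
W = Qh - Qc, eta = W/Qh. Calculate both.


W = 4933.8350 - 2299.0130 = 2634.8220 kJ
eta = 2634.8220 / 4933.8350 = 0.5340 = 53.4031%

W = 2634.8220 kJ, eta = 53.4031%


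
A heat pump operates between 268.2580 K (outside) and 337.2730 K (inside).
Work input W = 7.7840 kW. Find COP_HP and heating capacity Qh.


COP = 337.2730 / 69.0150 = 4.8870
Qh = 4.8870 * 7.7840 = 38.0400 kW

COP = 4.8870, Qh = 38.0400 kW


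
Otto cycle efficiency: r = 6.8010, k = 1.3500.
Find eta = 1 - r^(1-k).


r^(k-1) = 1.9561
eta = 1 - 1/1.9561 = 0.4888 = 48.8790%

48.8790%


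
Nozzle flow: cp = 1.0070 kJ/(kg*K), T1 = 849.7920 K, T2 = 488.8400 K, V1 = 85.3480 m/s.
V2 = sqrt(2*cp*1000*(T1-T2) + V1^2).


dT = 360.9520 K
2*cp*1000*dT = 726957.3280
V1^2 = 7284.2811
V2 = sqrt(734241.6091) = 856.8790 m/s

856.8790 m/s


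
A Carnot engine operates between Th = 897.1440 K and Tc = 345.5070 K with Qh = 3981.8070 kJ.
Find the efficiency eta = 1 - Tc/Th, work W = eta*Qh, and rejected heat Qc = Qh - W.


eta = 1 - 345.5070/897.1440 = 0.6149
W = 0.6149 * 3981.8070 = 2448.3384 kJ
Qc = 3981.8070 - 2448.3384 = 1533.4686 kJ

eta = 61.4881%, W = 2448.3384 kJ, Qc = 1533.4686 kJ


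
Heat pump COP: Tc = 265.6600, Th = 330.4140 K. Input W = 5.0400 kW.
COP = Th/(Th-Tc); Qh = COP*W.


COP = 330.4140 / 64.7540 = 5.1026
Qh = 5.1026 * 5.0400 = 25.7171 kW

COP = 5.1026, Qh = 25.7171 kW


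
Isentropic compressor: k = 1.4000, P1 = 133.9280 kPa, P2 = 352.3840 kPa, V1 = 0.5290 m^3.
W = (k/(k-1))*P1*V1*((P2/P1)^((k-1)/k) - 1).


(k-1)/k = 0.2857
(P2/P1)^exp = 1.3184
W = 3.5000 * 133.9280 * 0.5290 * (1.3184 - 1) = 78.9485 kJ

78.9485 kJ


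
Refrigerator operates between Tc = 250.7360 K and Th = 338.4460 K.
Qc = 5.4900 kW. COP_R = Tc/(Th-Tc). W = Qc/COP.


COP = 250.7360 / 87.7100 = 2.8587
W = 5.4900 / 2.8587 = 1.9205 kW

COP = 2.8587, W = 1.9205 kW


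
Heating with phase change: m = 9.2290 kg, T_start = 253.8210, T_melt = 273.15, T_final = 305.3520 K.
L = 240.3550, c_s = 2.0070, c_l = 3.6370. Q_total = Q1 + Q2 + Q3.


Q1 (sensible, solid) = 9.2290 * 2.0070 * 19.3290 = 358.0234 kJ
Q2 (latent) = 9.2290 * 240.3550 = 2218.2363 kJ
Q3 (sensible, liquid) = 9.2290 * 3.6370 * 32.2020 = 1080.8882 kJ
Q_total = 3657.1479 kJ

3657.1479 kJ


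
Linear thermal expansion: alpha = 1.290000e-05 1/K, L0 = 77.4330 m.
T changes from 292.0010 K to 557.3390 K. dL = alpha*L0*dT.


dT = 265.3380 K
dL = 1.290000e-05 * 77.4330 * 265.3380 = 0.265042 m
L_final = 77.698042 m

dL = 0.265042 m


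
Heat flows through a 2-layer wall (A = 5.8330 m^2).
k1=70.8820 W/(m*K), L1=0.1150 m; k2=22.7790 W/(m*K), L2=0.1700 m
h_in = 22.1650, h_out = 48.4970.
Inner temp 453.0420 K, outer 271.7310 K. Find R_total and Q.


R_conv_in = 1/(22.1650*5.8330) = 0.0077
R_1 = 0.1150/(70.8820*5.8330) = 0.0003
R_2 = 0.1700/(22.7790*5.8330) = 0.0013
R_conv_out = 1/(48.4970*5.8330) = 0.0035
R_total = 0.0128 K/W
Q = 181.3110 / 0.0128 = 14134.8139 W

R_total = 0.0128 K/W, Q = 14134.8139 W


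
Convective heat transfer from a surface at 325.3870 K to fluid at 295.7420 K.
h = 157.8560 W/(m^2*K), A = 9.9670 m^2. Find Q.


dT = 29.6450 K
Q = 157.8560 * 9.9670 * 29.6450 = 46641.9830 W

46641.9830 W


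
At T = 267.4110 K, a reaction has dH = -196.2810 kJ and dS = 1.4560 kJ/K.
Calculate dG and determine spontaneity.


T*dS = 267.4110 * 1.4560 = 389.3504 kJ
dG = -196.2810 - 389.3504 = -585.6314 kJ (spontaneous)

dG = -585.6314 kJ, spontaneous


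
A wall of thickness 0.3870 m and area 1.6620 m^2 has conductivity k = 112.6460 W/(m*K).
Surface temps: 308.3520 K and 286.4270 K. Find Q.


dT = 21.9250 K
Q = 112.6460 * 1.6620 * 21.9250 / 0.3870 = 10606.5814 W

10606.5814 W


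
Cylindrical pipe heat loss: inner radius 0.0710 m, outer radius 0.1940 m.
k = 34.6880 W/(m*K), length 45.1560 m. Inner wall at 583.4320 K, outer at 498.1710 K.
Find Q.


dT = 85.2610 K
ln(ro/ri) = 1.0052
Q = 2*pi*34.6880*45.1560*85.2610 / 1.0052 = 834798.9972 W

834798.9972 W


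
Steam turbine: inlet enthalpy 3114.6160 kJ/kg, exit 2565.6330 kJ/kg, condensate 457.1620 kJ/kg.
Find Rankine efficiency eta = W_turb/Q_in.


W = 548.9830 kJ/kg
Q_in = 2657.4540 kJ/kg
eta = 0.2066 = 20.6582%

eta = 20.6582%


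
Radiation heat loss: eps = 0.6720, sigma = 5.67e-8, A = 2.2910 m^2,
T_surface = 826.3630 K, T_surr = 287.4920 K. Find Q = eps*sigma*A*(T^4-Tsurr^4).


T^4 = 4.6632e+11
Tsurr^4 = 6.8313e+09
Q = 0.6720 * 5.67e-8 * 2.2910 * 4.5949e+11 = 40109.9079 W

40109.9079 W


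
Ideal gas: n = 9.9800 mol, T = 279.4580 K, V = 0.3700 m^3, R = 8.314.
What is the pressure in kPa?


P = nRT/V = 9.9800 * 8.314 * 279.4580 / 0.3700
= 23187.6698 / 0.3700 = 62669.3780 Pa = 62.6694 kPa

62.6694 kPa


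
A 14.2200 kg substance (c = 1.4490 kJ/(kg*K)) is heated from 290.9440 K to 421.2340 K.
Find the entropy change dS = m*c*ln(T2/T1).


T2/T1 = 1.4478
ln(T2/T1) = 0.3701
dS = 14.2200 * 1.4490 * 0.3701 = 7.6250 kJ/K

7.6250 kJ/K


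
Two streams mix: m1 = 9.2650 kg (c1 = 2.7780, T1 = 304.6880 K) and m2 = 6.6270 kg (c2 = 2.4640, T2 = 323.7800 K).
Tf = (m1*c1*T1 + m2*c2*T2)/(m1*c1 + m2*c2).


num = 13129.0918
den = 42.0671
Tf = 312.0988 K

312.0988 K


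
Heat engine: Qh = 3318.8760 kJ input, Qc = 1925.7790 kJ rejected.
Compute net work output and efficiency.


W = 3318.8760 - 1925.7790 = 1393.0970 kJ
eta = 1393.0970 / 3318.8760 = 0.4197 = 41.9750%

W = 1393.0970 kJ, eta = 41.9750%


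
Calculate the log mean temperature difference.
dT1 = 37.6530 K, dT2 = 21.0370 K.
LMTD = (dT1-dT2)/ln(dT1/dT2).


dT1/dT2 = 1.7898
ln(dT1/dT2) = 0.5821
LMTD = 16.6160 / 0.5821 = 28.5435 K

28.5435 K


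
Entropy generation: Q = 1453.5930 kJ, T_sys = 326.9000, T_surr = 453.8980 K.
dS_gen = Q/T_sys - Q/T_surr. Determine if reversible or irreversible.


dS_sys = 1453.5930/326.9000 = 4.4466 kJ/K
dS_surr = -1453.5930/453.8980 = -3.2025 kJ/K
dS_gen = 4.4466 - 3.2025 = 1.2441 kJ/K (irreversible)

dS_gen = 1.2441 kJ/K, irreversible


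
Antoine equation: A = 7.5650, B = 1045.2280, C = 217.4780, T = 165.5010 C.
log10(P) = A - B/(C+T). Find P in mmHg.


C+T = 382.9790
B/(C+T) = 2.7292
log10(P) = 7.5650 - 2.7292 = 4.8358
P = 10^4.8358 = 68516.5563 mmHg

68516.5563 mmHg


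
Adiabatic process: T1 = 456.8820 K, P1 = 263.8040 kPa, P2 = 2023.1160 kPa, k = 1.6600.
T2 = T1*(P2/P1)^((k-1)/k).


(k-1)/k = 0.3976
(P2/P1)^exp = 2.2478
T2 = 456.8820 * 2.2478 = 1026.9940 K

1026.9940 K


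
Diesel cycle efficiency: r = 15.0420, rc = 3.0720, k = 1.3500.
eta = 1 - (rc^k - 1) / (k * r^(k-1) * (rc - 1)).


r^(k-1) = 2.5826
rc^k = 4.5501
eta = 0.5086 = 50.8575%

50.8575%


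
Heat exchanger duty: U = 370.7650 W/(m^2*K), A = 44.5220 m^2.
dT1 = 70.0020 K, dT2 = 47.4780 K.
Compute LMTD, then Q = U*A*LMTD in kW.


LMTD = 58.0131 K
Q = 370.7650 * 44.5220 * 58.0131 = 957633.2328 W = 957.6332 kW

957.6332 kW


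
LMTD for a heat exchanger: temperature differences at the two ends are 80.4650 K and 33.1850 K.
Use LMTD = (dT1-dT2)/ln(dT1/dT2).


dT1/dT2 = 2.4247
ln(dT1/dT2) = 0.8857
LMTD = 47.2800 / 0.8857 = 53.3800 K

53.3800 K


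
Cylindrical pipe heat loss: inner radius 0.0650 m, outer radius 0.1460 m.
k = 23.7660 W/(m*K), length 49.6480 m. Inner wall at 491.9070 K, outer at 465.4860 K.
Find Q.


dT = 26.4210 K
ln(ro/ri) = 0.8092
Q = 2*pi*23.7660*49.6480*26.4210 / 0.8092 = 242058.7077 W

242058.7077 W


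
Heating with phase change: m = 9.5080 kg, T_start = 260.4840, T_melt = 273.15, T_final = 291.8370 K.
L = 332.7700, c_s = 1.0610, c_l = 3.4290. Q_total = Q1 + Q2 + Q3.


Q1 (sensible, solid) = 9.5080 * 1.0610 * 12.6660 = 127.7745 kJ
Q2 (latent) = 9.5080 * 332.7700 = 3163.9772 kJ
Q3 (sensible, liquid) = 9.5080 * 3.4290 * 18.6870 = 609.2510 kJ
Q_total = 3901.0026 kJ

3901.0026 kJ


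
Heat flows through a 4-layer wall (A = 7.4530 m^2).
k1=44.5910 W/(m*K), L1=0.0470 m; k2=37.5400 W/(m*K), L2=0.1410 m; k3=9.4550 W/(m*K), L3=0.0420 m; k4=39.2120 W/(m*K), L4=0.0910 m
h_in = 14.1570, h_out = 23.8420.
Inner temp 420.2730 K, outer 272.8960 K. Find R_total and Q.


R_conv_in = 1/(14.1570*7.4530) = 0.0095
R_1 = 0.0470/(44.5910*7.4530) = 0.0001
R_2 = 0.1410/(37.5400*7.4530) = 0.0005
R_3 = 0.0420/(9.4550*7.4530) = 0.0006
R_4 = 0.0910/(39.2120*7.4530) = 0.0003
R_conv_out = 1/(23.8420*7.4530) = 0.0056
R_total = 0.0167 K/W
Q = 147.3770 / 0.0167 = 8847.2219 W

R_total = 0.0167 K/W, Q = 8847.2219 W


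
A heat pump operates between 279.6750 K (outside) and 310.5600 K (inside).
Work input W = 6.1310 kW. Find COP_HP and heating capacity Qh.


COP = 310.5600 / 30.8850 = 10.0554
Qh = 10.0554 * 6.1310 = 61.6495 kW

COP = 10.0554, Qh = 61.6495 kW


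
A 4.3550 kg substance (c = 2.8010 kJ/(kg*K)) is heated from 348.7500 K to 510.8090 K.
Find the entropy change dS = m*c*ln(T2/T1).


T2/T1 = 1.4647
ln(T2/T1) = 0.3816
dS = 4.3550 * 2.8010 * 0.3816 = 4.6554 kJ/K

4.6554 kJ/K


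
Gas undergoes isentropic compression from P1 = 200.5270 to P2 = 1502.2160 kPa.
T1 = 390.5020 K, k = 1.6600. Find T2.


(k-1)/k = 0.3976
(P2/P1)^exp = 2.2270
T2 = 390.5020 * 2.2270 = 869.6404 K

869.6404 K


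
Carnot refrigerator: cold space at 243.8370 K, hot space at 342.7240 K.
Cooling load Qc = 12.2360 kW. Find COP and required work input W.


COP = 243.8370 / 98.8870 = 2.4658
W = 12.2360 / 2.4658 = 4.9623 kW

COP = 2.4658, W = 4.9623 kW


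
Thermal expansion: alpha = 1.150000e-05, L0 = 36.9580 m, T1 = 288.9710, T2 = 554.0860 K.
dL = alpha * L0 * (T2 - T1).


dT = 265.1150 K
dL = 1.150000e-05 * 36.9580 * 265.1150 = 0.112678 m
L_final = 37.070678 m

dL = 0.112678 m


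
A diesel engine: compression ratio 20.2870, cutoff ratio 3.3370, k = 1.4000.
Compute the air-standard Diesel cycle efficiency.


r^(k-1) = 3.3334
rc^k = 5.4038
eta = 0.5962 = 59.6212%

59.6212%


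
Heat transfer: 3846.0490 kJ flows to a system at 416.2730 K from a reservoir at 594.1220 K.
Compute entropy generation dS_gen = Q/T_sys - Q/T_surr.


dS_sys = 3846.0490/416.2730 = 9.2392 kJ/K
dS_surr = -3846.0490/594.1220 = -6.4735 kJ/K
dS_gen = 9.2392 - 6.4735 = 2.7657 kJ/K (irreversible)

dS_gen = 2.7657 kJ/K, irreversible


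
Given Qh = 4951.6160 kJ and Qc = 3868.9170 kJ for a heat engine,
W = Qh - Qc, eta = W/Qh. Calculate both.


W = 4951.6160 - 3868.9170 = 1082.6990 kJ
eta = 1082.6990 / 4951.6160 = 0.2187 = 21.8656%

W = 1082.6990 kJ, eta = 21.8656%


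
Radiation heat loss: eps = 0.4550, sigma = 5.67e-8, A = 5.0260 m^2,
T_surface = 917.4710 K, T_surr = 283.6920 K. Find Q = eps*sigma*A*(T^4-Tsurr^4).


T^4 = 7.0855e+11
Tsurr^4 = 6.4772e+09
Q = 0.4550 * 5.67e-8 * 5.0260 * 7.0207e+11 = 91032.8098 W

91032.8098 W


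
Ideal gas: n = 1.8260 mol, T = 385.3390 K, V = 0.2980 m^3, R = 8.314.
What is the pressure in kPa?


P = nRT/V = 1.8260 * 8.314 * 385.3390 / 0.2980
= 5849.9716 / 0.2980 = 19630.7773 Pa = 19.6308 kPa

19.6308 kPa


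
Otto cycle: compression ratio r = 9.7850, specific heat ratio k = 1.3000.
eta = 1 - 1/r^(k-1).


r^(k-1) = 1.9823
eta = 1 - 1/1.9823 = 0.4955 = 49.5534%

49.5534%


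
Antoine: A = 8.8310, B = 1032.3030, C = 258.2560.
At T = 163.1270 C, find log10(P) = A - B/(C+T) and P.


C+T = 421.3830
B/(C+T) = 2.4498
log10(P) = 8.8310 - 2.4498 = 6.3812
P = 10^6.3812 = 2405484.4142 mmHg

2405484.4142 mmHg


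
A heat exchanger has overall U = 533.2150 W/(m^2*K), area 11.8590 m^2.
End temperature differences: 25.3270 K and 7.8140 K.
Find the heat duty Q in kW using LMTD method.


LMTD = 14.8926 K
Q = 533.2150 * 11.8590 * 14.8926 = 94171.7481 W = 94.1717 kW

94.1717 kW


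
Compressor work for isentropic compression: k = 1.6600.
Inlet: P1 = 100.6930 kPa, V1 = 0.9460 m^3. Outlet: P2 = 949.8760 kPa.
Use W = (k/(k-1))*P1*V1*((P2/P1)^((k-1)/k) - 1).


(k-1)/k = 0.3976
(P2/P1)^exp = 2.4407
W = 2.5152 * 100.6930 * 0.9460 * (2.4407 - 1) = 345.1716 kJ

345.1716 kJ


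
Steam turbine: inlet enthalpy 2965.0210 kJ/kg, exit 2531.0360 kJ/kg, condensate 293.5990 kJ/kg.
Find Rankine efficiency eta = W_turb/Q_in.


W = 433.9850 kJ/kg
Q_in = 2671.4220 kJ/kg
eta = 0.1625 = 16.2455%

eta = 16.2455%


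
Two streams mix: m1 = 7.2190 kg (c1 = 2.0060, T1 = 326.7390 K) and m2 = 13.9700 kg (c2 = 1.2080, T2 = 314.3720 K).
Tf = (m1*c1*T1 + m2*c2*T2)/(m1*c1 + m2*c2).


num = 10036.8765
den = 31.3571
Tf = 320.0833 K

320.0833 K


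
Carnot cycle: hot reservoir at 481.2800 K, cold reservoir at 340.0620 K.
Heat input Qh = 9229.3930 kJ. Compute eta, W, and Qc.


eta = 1 - 340.0620/481.2800 = 0.2934
W = 0.2934 * 9229.3930 = 2708.1043 kJ
Qc = 9229.3930 - 2708.1043 = 6521.2887 kJ

eta = 29.3422%, W = 2708.1043 kJ, Qc = 6521.2887 kJ


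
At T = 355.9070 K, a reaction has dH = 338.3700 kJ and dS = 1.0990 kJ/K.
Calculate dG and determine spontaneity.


T*dS = 355.9070 * 1.0990 = 391.1418 kJ
dG = 338.3700 - 391.1418 = -52.7718 kJ (spontaneous)

dG = -52.7718 kJ, spontaneous


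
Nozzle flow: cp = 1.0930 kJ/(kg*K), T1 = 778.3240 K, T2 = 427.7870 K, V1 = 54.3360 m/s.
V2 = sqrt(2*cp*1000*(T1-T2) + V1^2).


dT = 350.5370 K
2*cp*1000*dT = 766273.8820
V1^2 = 2952.4009
V2 = sqrt(769226.2829) = 877.0555 m/s

877.0555 m/s


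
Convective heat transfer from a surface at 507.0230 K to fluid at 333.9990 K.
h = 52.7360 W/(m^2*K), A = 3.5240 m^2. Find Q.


dT = 173.0240 K
Q = 52.7360 * 3.5240 * 173.0240 = 32155.0681 W

32155.0681 W


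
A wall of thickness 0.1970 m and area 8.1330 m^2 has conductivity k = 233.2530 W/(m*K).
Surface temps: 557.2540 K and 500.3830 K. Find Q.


dT = 56.8710 K
Q = 233.2530 * 8.1330 * 56.8710 / 0.1970 = 547649.4415 W

547649.4415 W


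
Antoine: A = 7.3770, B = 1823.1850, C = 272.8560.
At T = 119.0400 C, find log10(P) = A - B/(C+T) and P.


C+T = 391.8960
B/(C+T) = 4.6522
log10(P) = 7.3770 - 4.6522 = 2.7248
P = 10^2.7248 = 530.6200 mmHg

530.6200 mmHg


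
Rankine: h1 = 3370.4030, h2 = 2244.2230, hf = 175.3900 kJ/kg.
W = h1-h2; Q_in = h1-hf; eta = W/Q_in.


W = 1126.1800 kJ/kg
Q_in = 3195.0130 kJ/kg
eta = 0.3525 = 35.2481%

eta = 35.2481%


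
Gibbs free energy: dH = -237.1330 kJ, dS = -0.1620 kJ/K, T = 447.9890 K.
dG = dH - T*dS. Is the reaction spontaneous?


T*dS = 447.9890 * -0.1620 = -72.5742 kJ
dG = -237.1330 + 72.5742 = -164.5588 kJ (spontaneous)

dG = -164.5588 kJ, spontaneous


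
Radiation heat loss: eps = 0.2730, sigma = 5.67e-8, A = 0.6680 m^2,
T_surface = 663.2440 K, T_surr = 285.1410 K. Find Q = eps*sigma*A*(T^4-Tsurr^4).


T^4 = 1.9351e+11
Tsurr^4 = 6.6106e+09
Q = 0.2730 * 5.67e-8 * 0.6680 * 1.8689e+11 = 1932.5009 W

1932.5009 W


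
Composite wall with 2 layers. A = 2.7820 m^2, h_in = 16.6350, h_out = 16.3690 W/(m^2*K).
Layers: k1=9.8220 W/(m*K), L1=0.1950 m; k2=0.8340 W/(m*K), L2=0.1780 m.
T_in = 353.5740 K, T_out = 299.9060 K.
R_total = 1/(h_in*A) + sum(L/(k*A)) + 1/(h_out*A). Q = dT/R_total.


R_conv_in = 1/(16.6350*2.7820) = 0.0216
R_1 = 0.1950/(9.8220*2.7820) = 0.0071
R_2 = 0.1780/(0.8340*2.7820) = 0.0767
R_conv_out = 1/(16.3690*2.7820) = 0.0220
R_total = 0.1274 K/W
Q = 53.6680 / 0.1274 = 421.1832 W

R_total = 0.1274 K/W, Q = 421.1832 W


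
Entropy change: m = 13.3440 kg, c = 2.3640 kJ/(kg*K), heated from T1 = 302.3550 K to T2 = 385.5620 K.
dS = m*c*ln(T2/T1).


T2/T1 = 1.2752
ln(T2/T1) = 0.2431
dS = 13.3440 * 2.3640 * 0.2431 = 7.6686 kJ/K

7.6686 kJ/K


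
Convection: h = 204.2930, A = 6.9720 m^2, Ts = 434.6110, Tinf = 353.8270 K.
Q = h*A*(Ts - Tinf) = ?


dT = 80.7840 K
Q = 204.2930 * 6.9720 * 80.7840 = 115063.1390 W

115063.1390 W


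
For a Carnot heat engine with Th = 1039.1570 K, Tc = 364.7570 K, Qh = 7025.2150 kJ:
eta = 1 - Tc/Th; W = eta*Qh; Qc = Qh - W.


eta = 1 - 364.7570/1039.1570 = 0.6490
W = 0.6490 * 7025.2150 = 4559.2774 kJ
Qc = 7025.2150 - 4559.2774 = 2465.9376 kJ

eta = 64.8988%, W = 4559.2774 kJ, Qc = 2465.9376 kJ


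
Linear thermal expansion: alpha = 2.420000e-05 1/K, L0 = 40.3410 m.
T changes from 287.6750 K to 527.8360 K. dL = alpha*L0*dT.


dT = 240.1610 K
dL = 2.420000e-05 * 40.3410 * 240.1610 = 0.234458 m
L_final = 40.575458 m

dL = 0.234458 m


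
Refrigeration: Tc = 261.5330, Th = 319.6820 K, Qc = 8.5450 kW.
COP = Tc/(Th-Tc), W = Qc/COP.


COP = 261.5330 / 58.1490 = 4.4976
W = 8.5450 / 4.4976 = 1.8999 kW

COP = 4.4976, W = 1.8999 kW


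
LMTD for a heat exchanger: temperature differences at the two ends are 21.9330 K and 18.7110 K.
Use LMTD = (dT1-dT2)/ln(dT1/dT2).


dT1/dT2 = 1.1722
ln(dT1/dT2) = 0.1589
LMTD = 3.2220 / 0.1589 = 20.2794 K

20.2794 K


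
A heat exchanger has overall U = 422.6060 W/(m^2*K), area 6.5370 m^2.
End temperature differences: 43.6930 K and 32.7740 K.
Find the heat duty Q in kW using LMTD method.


LMTD = 37.9722 K
Q = 422.6060 * 6.5370 * 37.9722 = 104901.0973 W = 104.9011 kW

104.9011 kW


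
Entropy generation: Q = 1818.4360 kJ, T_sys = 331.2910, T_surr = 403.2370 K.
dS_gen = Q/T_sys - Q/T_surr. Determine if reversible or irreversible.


dS_sys = 1818.4360/331.2910 = 5.4889 kJ/K
dS_surr = -1818.4360/403.2370 = -4.5096 kJ/K
dS_gen = 5.4889 - 4.5096 = 0.9793 kJ/K (irreversible)

dS_gen = 0.9793 kJ/K, irreversible


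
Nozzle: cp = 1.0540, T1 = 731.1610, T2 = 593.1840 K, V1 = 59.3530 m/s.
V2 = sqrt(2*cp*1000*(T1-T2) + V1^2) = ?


dT = 137.9770 K
2*cp*1000*dT = 290855.5160
V1^2 = 3522.7786
V2 = sqrt(294378.2946) = 542.5664 m/s

542.5664 m/s


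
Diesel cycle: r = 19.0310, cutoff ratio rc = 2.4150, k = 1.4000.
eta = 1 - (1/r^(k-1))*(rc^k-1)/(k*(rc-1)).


r^(k-1) = 3.2493
rc^k = 3.4362
eta = 0.6215 = 62.1512%

62.1512%


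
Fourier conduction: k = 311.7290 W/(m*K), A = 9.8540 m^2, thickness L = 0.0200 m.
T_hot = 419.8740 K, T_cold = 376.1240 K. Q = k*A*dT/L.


dT = 43.7500 K
Q = 311.7290 * 9.8540 * 43.7500 / 0.0200 = 6719513.4256 W

6719513.4256 W


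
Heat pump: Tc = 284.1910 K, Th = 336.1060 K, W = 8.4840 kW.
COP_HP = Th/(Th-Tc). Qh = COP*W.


COP = 336.1060 / 51.9150 = 6.4742
Qh = 6.4742 * 8.4840 = 54.9268 kW

COP = 6.4742, Qh = 54.9268 kW


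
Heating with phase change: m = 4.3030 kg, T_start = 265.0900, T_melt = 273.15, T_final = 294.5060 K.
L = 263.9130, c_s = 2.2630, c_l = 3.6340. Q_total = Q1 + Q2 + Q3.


Q1 (sensible, solid) = 4.3030 * 2.2630 * 8.0600 = 78.4858 kJ
Q2 (latent) = 4.3030 * 263.9130 = 1135.6176 kJ
Q3 (sensible, liquid) = 4.3030 * 3.6340 * 21.3560 = 333.9460 kJ
Q_total = 1548.0494 kJ

1548.0494 kJ


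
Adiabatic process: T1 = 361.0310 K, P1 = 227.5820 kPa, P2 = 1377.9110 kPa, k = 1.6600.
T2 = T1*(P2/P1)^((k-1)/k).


(k-1)/k = 0.3976
(P2/P1)^exp = 2.0462
T2 = 361.0310 * 2.0462 = 738.7428 K

738.7428 K


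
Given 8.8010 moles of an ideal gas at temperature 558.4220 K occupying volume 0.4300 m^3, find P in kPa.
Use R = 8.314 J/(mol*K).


P = nRT/V = 8.8010 * 8.314 * 558.4220 / 0.4300
= 40860.5832 / 0.4300 = 95024.6121 Pa = 95.0246 kPa

95.0246 kPa


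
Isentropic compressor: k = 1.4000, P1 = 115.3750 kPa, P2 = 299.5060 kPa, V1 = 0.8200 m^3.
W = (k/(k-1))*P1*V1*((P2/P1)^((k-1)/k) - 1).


(k-1)/k = 0.2857
(P2/P1)^exp = 1.3133
W = 3.5000 * 115.3750 * 0.8200 * (1.3133 - 1) = 103.7476 kJ

103.7476 kJ


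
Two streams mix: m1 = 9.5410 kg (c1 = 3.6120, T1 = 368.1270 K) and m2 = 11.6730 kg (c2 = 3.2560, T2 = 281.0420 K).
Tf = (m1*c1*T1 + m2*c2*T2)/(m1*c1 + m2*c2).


num = 23368.0708
den = 72.4694
Tf = 322.4544 K

322.4544 K


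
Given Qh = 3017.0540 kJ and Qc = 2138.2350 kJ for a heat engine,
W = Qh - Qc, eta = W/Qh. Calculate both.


W = 3017.0540 - 2138.2350 = 878.8190 kJ
eta = 878.8190 / 3017.0540 = 0.2913 = 29.1284%

W = 878.8190 kJ, eta = 29.1284%


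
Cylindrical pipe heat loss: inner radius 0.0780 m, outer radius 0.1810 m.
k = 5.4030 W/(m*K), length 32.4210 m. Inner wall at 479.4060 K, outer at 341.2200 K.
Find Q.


dT = 138.1860 K
ln(ro/ri) = 0.8418
Q = 2*pi*5.4030*32.4210*138.1860 / 0.8418 = 180676.8257 W

180676.8257 W


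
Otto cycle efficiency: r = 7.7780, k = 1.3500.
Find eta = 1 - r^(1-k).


r^(k-1) = 2.0502
eta = 1 - 1/2.0502 = 0.5123 = 51.2251%

51.2251%


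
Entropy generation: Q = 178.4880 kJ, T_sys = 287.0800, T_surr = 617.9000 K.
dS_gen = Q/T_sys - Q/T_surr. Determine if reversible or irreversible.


dS_sys = 178.4880/287.0800 = 0.6217 kJ/K
dS_surr = -178.4880/617.9000 = -0.2889 kJ/K
dS_gen = 0.6217 - 0.2889 = 0.3329 kJ/K (irreversible)

dS_gen = 0.3329 kJ/K, irreversible


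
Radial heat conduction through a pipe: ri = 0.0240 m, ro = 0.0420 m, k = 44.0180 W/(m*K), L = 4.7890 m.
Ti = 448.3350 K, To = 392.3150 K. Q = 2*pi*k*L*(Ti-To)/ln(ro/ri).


dT = 56.0200 K
ln(ro/ri) = 0.5596
Q = 2*pi*44.0180*4.7890*56.0200 / 0.5596 = 132589.2023 W

132589.2023 W


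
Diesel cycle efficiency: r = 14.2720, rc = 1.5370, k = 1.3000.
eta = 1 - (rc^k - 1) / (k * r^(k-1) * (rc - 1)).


r^(k-1) = 2.2200
rc^k = 1.7485
eta = 0.5170 = 51.6993%

51.6993%


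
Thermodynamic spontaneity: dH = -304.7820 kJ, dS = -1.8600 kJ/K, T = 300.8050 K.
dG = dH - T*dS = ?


T*dS = 300.8050 * -1.8600 = -559.4973 kJ
dG = -304.7820 + 559.4973 = 254.7153 kJ (non-spontaneous)

dG = 254.7153 kJ, non-spontaneous


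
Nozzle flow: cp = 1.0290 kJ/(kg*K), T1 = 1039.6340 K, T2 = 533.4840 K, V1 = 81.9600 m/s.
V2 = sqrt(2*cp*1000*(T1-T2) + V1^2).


dT = 506.1500 K
2*cp*1000*dT = 1041656.7000
V1^2 = 6717.4416
V2 = sqrt(1048374.1416) = 1023.9014 m/s

1023.9014 m/s


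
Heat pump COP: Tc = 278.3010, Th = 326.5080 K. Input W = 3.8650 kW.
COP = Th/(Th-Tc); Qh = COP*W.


COP = 326.5080 / 48.2070 = 6.7730
Qh = 6.7730 * 3.8650 = 26.1778 kW

COP = 6.7730, Qh = 26.1778 kW


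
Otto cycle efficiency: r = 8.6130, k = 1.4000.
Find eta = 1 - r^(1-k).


r^(k-1) = 2.3663
eta = 1 - 1/2.3663 = 0.5774 = 57.7392%

57.7392%


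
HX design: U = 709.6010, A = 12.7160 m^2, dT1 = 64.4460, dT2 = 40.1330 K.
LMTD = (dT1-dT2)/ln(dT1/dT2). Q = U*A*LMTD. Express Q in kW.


LMTD = 51.3335 K
Q = 709.6010 * 12.7160 * 51.3335 = 463196.4838 W = 463.1965 kW

463.1965 kW


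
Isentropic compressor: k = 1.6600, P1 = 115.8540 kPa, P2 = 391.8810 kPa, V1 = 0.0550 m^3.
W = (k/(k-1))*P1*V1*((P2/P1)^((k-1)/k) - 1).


(k-1)/k = 0.3976
(P2/P1)^exp = 1.6234
W = 2.5152 * 115.8540 * 0.0550 * (1.6234 - 1) = 9.9907 kJ

9.9907 kJ


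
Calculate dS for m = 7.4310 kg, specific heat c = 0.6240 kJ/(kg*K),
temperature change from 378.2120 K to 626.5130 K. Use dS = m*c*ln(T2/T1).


T2/T1 = 1.6565
ln(T2/T1) = 0.5047
dS = 7.4310 * 0.6240 * 0.5047 = 2.3403 kJ/K

2.3403 kJ/K


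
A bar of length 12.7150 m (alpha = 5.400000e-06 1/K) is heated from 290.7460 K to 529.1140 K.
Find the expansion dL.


dT = 238.3680 K
dL = 5.400000e-06 * 12.7150 * 238.3680 = 0.016367 m
L_final = 12.731367 m

dL = 0.016367 m


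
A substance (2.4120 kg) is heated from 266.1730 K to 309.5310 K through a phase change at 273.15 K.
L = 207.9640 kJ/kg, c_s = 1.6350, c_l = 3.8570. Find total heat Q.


Q1 (sensible, solid) = 2.4120 * 1.6350 * 6.9770 = 27.5146 kJ
Q2 (latent) = 2.4120 * 207.9640 = 501.6092 kJ
Q3 (sensible, liquid) = 2.4120 * 3.8570 * 36.3810 = 338.4555 kJ
Q_total = 867.5793 kJ

867.5793 kJ


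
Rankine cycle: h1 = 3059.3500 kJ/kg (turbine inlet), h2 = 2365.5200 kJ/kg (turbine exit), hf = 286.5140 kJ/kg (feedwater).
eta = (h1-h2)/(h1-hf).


W = 693.8300 kJ/kg
Q_in = 2772.8360 kJ/kg
eta = 0.2502 = 25.0224%

eta = 25.0224%


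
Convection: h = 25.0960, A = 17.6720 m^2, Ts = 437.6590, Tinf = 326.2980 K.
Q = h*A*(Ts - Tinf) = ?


dT = 111.3610 K
Q = 25.0960 * 17.6720 * 111.3610 = 49388.2151 W

49388.2151 W


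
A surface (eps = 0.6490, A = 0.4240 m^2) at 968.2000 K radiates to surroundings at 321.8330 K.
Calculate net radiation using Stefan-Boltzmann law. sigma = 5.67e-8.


T^4 = 8.7874e+11
Tsurr^4 = 1.0728e+10
Q = 0.6490 * 5.67e-8 * 0.4240 * 8.6801e+11 = 13543.1352 W

13543.1352 W


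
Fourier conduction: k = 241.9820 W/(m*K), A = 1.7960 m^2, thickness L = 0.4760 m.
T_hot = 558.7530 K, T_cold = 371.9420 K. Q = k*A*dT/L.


dT = 186.8110 K
Q = 241.9820 * 1.7960 * 186.8110 / 0.4760 = 170563.0238 W

170563.0238 W


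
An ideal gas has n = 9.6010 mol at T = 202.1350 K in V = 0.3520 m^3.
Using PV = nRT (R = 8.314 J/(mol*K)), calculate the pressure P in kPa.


P = nRT/V = 9.6010 * 8.314 * 202.1350 / 0.3520
= 16134.9643 / 0.3520 = 45837.9667 Pa = 45.8380 kPa

45.8380 kPa


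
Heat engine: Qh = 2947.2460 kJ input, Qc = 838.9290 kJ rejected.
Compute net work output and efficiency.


W = 2947.2460 - 838.9290 = 2108.3170 kJ
eta = 2108.3170 / 2947.2460 = 0.7154 = 71.5352%

W = 2108.3170 kJ, eta = 71.5352%


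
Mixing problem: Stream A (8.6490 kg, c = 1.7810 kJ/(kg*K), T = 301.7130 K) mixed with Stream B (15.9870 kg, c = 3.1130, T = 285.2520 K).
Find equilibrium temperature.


num = 18843.8353
den = 65.1714
Tf = 289.1427 K

289.1427 K


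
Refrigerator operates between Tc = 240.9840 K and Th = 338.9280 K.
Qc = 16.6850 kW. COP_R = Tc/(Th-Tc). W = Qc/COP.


COP = 240.9840 / 97.9440 = 2.4604
W = 16.6850 / 2.4604 = 6.7813 kW

COP = 2.4604, W = 6.7813 kW


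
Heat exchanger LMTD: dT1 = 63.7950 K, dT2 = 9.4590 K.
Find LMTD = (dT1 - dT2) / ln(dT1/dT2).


dT1/dT2 = 6.7444
ln(dT1/dT2) = 1.9087
LMTD = 54.3360 / 1.9087 = 28.4674 K

28.4674 K


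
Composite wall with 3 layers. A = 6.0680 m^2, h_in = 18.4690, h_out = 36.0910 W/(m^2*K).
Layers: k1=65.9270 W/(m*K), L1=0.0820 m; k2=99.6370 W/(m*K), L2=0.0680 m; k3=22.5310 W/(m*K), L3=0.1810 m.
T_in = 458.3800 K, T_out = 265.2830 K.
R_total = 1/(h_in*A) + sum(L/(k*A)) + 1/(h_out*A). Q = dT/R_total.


R_conv_in = 1/(18.4690*6.0680) = 0.0089
R_1 = 0.0820/(65.9270*6.0680) = 0.0002
R_2 = 0.0680/(99.6370*6.0680) = 0.0001
R_3 = 0.1810/(22.5310*6.0680) = 0.0013
R_conv_out = 1/(36.0910*6.0680) = 0.0046
R_total = 0.0151 K/W
Q = 193.0970 / 0.0151 = 12762.0611 W

R_total = 0.0151 K/W, Q = 12762.0611 W


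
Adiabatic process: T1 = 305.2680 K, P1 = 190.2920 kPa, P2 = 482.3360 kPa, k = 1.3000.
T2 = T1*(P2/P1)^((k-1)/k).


(k-1)/k = 0.2308
(P2/P1)^exp = 1.2394
T2 = 305.2680 * 1.2394 = 378.3517 K

378.3517 K


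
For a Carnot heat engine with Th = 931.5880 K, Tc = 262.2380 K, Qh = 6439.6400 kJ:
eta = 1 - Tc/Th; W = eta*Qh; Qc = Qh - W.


eta = 1 - 262.2380/931.5880 = 0.7185
W = 0.7185 * 6439.6400 = 4626.9091 kJ
Qc = 6439.6400 - 4626.9091 = 1812.7309 kJ

eta = 71.8504%, W = 4626.9091 kJ, Qc = 1812.7309 kJ


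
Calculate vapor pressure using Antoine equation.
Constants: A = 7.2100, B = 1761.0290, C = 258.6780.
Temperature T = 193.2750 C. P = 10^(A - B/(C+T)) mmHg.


C+T = 451.9530
B/(C+T) = 3.8965
log10(P) = 7.2100 - 3.8965 = 3.3135
P = 10^3.3135 = 2058.3204 mmHg

2058.3204 mmHg


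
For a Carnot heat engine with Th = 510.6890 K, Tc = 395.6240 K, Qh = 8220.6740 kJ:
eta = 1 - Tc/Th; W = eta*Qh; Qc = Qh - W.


eta = 1 - 395.6240/510.6890 = 0.2253
W = 0.2253 * 8220.6740 = 1852.2268 kJ
Qc = 8220.6740 - 1852.2268 = 6368.4472 kJ

eta = 22.5313%, W = 1852.2268 kJ, Qc = 6368.4472 kJ


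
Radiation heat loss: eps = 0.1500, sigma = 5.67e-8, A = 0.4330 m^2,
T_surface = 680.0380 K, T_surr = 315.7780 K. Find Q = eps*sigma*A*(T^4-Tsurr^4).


T^4 = 2.1386e+11
Tsurr^4 = 9.9432e+09
Q = 0.1500 * 5.67e-8 * 0.4330 * 2.0392e+11 = 750.9629 W

750.9629 W


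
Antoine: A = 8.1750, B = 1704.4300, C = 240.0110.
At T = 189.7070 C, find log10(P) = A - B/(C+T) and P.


C+T = 429.7180
B/(C+T) = 3.9664
log10(P) = 8.1750 - 3.9664 = 4.2086
P = 10^4.2086 = 16166.2052 mmHg

16166.2052 mmHg


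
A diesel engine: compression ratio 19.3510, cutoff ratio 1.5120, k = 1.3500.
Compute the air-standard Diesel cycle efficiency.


r^(k-1) = 2.8206
rc^k = 1.7474
eta = 0.6166 = 61.6638%

61.6638%


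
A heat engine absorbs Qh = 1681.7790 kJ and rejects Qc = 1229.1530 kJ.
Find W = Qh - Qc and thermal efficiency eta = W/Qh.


W = 1681.7790 - 1229.1530 = 452.6260 kJ
eta = 452.6260 / 1681.7790 = 0.2691 = 26.9135%

W = 452.6260 kJ, eta = 26.9135%


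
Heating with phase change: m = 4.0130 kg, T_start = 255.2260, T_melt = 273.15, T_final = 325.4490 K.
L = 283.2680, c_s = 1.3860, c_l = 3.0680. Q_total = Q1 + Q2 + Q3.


Q1 (sensible, solid) = 4.0130 * 1.3860 * 17.9240 = 99.6936 kJ
Q2 (latent) = 4.0130 * 283.2680 = 1136.7545 kJ
Q3 (sensible, liquid) = 4.0130 * 3.0680 * 52.2990 = 643.8992 kJ
Q_total = 1880.3473 kJ

1880.3473 kJ


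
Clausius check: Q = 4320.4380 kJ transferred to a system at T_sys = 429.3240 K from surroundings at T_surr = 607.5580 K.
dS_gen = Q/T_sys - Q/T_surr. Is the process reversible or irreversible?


dS_sys = 4320.4380/429.3240 = 10.0634 kJ/K
dS_surr = -4320.4380/607.5580 = -7.1112 kJ/K
dS_gen = 10.0634 - 7.1112 = 2.9522 kJ/K (irreversible)

dS_gen = 2.9522 kJ/K, irreversible


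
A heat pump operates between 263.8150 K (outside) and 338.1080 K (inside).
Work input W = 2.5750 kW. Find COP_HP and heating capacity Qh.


COP = 338.1080 / 74.2930 = 4.5510
Qh = 4.5510 * 2.5750 = 11.7188 kW

COP = 4.5510, Qh = 11.7188 kW


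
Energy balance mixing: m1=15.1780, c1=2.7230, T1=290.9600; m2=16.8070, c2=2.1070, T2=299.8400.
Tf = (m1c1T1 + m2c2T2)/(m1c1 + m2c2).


num = 22643.3265
den = 76.7420
Tf = 295.0576 K

295.0576 K


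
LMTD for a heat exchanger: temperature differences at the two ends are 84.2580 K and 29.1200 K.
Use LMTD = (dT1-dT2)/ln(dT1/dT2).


dT1/dT2 = 2.8935
ln(dT1/dT2) = 1.0625
LMTD = 55.1380 / 1.0625 = 51.8966 K

51.8966 K


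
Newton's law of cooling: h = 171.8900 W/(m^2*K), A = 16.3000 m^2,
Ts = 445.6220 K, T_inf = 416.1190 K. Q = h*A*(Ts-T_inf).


dT = 29.5030 K
Q = 171.8900 * 16.3000 * 29.5030 = 82661.7119 W

82661.7119 W


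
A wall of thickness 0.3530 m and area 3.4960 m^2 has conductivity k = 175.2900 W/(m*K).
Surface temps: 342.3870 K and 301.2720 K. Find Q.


dT = 41.1150 K
Q = 175.2900 * 3.4960 * 41.1150 / 0.3530 = 71376.3202 W

71376.3202 W


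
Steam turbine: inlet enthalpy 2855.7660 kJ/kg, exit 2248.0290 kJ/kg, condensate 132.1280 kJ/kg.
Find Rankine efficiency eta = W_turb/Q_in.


W = 607.7370 kJ/kg
Q_in = 2723.6380 kJ/kg
eta = 0.2231 = 22.3134%

eta = 22.3134%


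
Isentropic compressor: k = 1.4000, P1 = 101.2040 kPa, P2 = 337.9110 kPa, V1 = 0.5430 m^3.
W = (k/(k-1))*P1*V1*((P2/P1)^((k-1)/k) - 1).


(k-1)/k = 0.2857
(P2/P1)^exp = 1.4112
W = 3.5000 * 101.2040 * 0.5430 * (1.4112 - 1) = 79.0974 kJ

79.0974 kJ


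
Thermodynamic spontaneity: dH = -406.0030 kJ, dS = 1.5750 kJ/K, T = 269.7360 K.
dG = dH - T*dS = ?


T*dS = 269.7360 * 1.5750 = 424.8342 kJ
dG = -406.0030 - 424.8342 = -830.8372 kJ (spontaneous)

dG = -830.8372 kJ, spontaneous


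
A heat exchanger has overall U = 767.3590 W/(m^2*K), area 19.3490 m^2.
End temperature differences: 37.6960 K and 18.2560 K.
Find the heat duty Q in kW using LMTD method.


LMTD = 26.8116 K
Q = 767.3590 * 19.3490 * 26.8116 = 398088.2076 W = 398.0882 kW

398.0882 kW


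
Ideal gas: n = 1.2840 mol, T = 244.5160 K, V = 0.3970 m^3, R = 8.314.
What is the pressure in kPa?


P = nRT/V = 1.2840 * 8.314 * 244.5160 / 0.3970
= 2610.2513 / 0.3970 = 6574.9404 Pa = 6.5749 kPa

6.5749 kPa


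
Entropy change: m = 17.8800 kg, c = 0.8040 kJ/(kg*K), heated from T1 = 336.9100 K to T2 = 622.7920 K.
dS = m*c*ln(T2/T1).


T2/T1 = 1.8485
ln(T2/T1) = 0.6144
dS = 17.8800 * 0.8040 * 0.6144 = 8.8323 kJ/K

8.8323 kJ/K


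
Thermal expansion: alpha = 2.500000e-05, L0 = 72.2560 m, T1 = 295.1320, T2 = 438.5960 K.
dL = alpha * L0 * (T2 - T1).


dT = 143.4640 K
dL = 2.500000e-05 * 72.2560 * 143.4640 = 0.259153 m
L_final = 72.515153 m

dL = 0.259153 m


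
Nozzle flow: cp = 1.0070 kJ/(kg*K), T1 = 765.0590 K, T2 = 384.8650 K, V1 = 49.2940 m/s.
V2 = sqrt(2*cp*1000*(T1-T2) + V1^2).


dT = 380.1940 K
2*cp*1000*dT = 765710.7160
V1^2 = 2429.8984
V2 = sqrt(768140.6144) = 876.4363 m/s

876.4363 m/s


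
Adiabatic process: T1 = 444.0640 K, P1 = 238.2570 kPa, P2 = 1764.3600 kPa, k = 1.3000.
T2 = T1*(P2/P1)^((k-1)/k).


(k-1)/k = 0.2308
(P2/P1)^exp = 1.5873
T2 = 444.0640 * 1.5873 = 704.8700 K

704.8700 K


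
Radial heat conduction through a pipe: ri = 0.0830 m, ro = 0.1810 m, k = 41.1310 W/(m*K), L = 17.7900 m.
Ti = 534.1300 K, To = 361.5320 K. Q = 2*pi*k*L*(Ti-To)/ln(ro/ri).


dT = 172.5980 K
ln(ro/ri) = 0.7797
Q = 2*pi*41.1310*17.7900*172.5980 / 0.7797 = 1017788.6009 W

1017788.6009 W


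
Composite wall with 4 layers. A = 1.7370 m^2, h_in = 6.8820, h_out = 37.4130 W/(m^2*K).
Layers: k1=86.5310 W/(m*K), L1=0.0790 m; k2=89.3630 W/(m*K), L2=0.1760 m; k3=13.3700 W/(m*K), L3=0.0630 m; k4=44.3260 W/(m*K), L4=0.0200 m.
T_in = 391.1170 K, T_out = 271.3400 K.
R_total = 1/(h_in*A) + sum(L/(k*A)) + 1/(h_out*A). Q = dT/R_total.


R_conv_in = 1/(6.8820*1.7370) = 0.0837
R_1 = 0.0790/(86.5310*1.7370) = 0.0005
R_2 = 0.1760/(89.3630*1.7370) = 0.0011
R_3 = 0.0630/(13.3700*1.7370) = 0.0027
R_4 = 0.0200/(44.3260*1.7370) = 0.0003
R_conv_out = 1/(37.4130*1.7370) = 0.0154
R_total = 0.1037 K/W
Q = 119.7770 / 0.1037 = 1155.3283 W

R_total = 0.1037 K/W, Q = 1155.3283 W


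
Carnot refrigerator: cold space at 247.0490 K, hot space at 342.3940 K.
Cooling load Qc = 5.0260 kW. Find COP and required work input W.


COP = 247.0490 / 95.3450 = 2.5911
W = 5.0260 / 2.5911 = 1.9397 kW

COP = 2.5911, W = 1.9397 kW


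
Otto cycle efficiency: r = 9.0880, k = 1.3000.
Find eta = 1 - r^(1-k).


r^(k-1) = 1.9388
eta = 1 - 1/1.9388 = 0.4842 = 48.4226%

48.4226%


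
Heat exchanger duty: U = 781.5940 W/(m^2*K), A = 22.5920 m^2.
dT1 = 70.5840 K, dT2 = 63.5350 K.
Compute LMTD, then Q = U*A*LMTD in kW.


LMTD = 66.9977 K
Q = 781.5940 * 22.5920 * 66.9977 = 1183030.2251 W = 1183.0302 kW

1183.0302 kW


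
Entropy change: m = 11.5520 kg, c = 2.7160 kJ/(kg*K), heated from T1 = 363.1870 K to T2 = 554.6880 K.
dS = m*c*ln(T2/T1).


T2/T1 = 1.5273
ln(T2/T1) = 0.4235
dS = 11.5520 * 2.7160 * 0.4235 = 13.2870 kJ/K

13.2870 kJ/K


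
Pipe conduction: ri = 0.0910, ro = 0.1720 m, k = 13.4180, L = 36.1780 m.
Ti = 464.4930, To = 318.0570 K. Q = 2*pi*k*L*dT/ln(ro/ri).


dT = 146.4360 K
ln(ro/ri) = 0.6366
Q = 2*pi*13.4180*36.1780*146.4360 / 0.6366 = 701567.6854 W

701567.6854 W


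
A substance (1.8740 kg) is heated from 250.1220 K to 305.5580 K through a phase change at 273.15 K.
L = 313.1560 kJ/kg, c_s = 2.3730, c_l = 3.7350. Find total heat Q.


Q1 (sensible, solid) = 1.8740 * 2.3730 * 23.0280 = 102.4056 kJ
Q2 (latent) = 1.8740 * 313.1560 = 586.8543 kJ
Q3 (sensible, liquid) = 1.8740 * 3.7350 * 32.4080 = 226.8362 kJ
Q_total = 916.0961 kJ

916.0961 kJ


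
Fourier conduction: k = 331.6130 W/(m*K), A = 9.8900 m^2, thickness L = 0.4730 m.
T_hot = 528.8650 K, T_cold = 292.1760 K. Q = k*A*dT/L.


dT = 236.6890 K
Q = 331.6130 * 9.8900 * 236.6890 / 0.4730 = 1641136.7593 W

1641136.7593 W


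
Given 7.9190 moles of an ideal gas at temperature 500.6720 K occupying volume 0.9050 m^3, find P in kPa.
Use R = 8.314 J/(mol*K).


P = nRT/V = 7.9190 * 8.314 * 500.6720 / 0.9050
= 32963.5265 / 0.9050 = 36423.7862 Pa = 36.4238 kPa

36.4238 kPa


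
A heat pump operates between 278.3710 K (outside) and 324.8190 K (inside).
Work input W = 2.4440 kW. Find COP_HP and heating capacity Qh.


COP = 324.8190 / 46.4480 = 6.9932
Qh = 6.9932 * 2.4440 = 17.0913 kW

COP = 6.9932, Qh = 17.0913 kW


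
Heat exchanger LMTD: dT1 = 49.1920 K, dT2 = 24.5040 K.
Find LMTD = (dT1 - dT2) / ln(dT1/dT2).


dT1/dT2 = 2.0075
ln(dT1/dT2) = 0.6969
LMTD = 24.6880 / 0.6969 = 35.4257 K

35.4257 K


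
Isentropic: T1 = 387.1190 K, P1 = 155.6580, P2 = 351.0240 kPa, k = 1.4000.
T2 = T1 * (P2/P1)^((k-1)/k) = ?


(k-1)/k = 0.2857
(P2/P1)^exp = 1.2615
T2 = 387.1190 * 1.2615 = 488.3699 K

488.3699 K


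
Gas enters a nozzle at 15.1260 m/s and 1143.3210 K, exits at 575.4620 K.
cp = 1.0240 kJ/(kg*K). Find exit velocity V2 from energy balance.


dT = 567.8590 K
2*cp*1000*dT = 1162975.2320
V1^2 = 228.7959
V2 = sqrt(1163204.0279) = 1078.5194 m/s

1078.5194 m/s


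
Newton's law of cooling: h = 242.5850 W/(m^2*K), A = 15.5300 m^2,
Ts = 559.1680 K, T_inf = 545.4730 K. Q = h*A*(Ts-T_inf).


dT = 13.6950 K
Q = 242.5850 * 15.5300 * 13.6950 = 51593.7905 W

51593.7905 W


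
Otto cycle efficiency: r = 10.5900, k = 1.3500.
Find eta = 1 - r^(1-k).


r^(k-1) = 2.2841
eta = 1 - 1/2.2841 = 0.5622 = 56.2189%

56.2189%


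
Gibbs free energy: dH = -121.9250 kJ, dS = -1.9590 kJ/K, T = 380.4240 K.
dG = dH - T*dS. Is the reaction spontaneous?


T*dS = 380.4240 * -1.9590 = -745.2506 kJ
dG = -121.9250 + 745.2506 = 623.3256 kJ (non-spontaneous)

dG = 623.3256 kJ, non-spontaneous


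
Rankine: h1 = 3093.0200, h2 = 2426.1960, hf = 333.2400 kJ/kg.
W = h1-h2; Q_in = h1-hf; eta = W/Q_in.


W = 666.8240 kJ/kg
Q_in = 2759.7800 kJ/kg
eta = 0.2416 = 24.1622%

eta = 24.1622%


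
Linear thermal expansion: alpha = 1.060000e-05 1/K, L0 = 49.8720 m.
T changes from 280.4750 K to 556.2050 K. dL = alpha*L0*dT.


dT = 275.7300 K
dL = 1.060000e-05 * 49.8720 * 275.7300 = 0.145763 m
L_final = 50.017763 m

dL = 0.145763 m


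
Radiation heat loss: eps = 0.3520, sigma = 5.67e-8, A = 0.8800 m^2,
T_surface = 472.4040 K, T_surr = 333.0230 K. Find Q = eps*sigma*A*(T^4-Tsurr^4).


T^4 = 4.9803e+10
Tsurr^4 = 1.2300e+10
Q = 0.3520 * 5.67e-8 * 0.8800 * 3.7503e+10 = 658.6815 W

658.6815 W


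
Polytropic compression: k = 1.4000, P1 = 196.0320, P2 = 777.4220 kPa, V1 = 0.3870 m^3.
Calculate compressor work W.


(k-1)/k = 0.2857
(P2/P1)^exp = 1.4824
W = 3.5000 * 196.0320 * 0.3870 * (1.4824 - 1) = 128.0767 kJ

128.0767 kJ


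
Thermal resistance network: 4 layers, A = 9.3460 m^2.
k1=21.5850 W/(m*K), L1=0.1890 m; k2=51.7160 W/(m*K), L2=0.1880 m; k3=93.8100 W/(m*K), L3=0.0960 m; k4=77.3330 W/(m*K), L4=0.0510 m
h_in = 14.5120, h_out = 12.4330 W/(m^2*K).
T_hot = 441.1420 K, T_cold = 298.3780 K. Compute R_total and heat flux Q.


R_conv_in = 1/(14.5120*9.3460) = 0.0074
R_1 = 0.1890/(21.5850*9.3460) = 0.0009
R_2 = 0.1880/(51.7160*9.3460) = 0.0004
R_3 = 0.0960/(93.8100*9.3460) = 0.0001
R_4 = 0.0510/(77.3330*9.3460) = 7.0563e-05
R_conv_out = 1/(12.4330*9.3460) = 0.0086
R_total = 0.0175 K/W
Q = 142.7640 / 0.0175 = 8164.9943 W

R_total = 0.0175 K/W, Q = 8164.9943 W


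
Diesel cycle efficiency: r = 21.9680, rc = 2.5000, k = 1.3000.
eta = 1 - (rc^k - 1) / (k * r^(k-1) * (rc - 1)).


r^(k-1) = 2.5266
rc^k = 3.2910
eta = 0.5350 = 53.5009%

53.5009%


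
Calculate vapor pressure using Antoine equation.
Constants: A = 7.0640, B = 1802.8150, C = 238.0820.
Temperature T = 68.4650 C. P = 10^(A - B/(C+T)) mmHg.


C+T = 306.5470
B/(C+T) = 5.8810
log10(P) = 7.0640 - 5.8810 = 1.1830
P = 10^1.1830 = 15.2391 mmHg

15.2391 mmHg


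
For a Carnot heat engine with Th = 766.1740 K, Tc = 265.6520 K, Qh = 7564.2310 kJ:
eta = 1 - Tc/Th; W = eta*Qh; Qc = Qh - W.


eta = 1 - 265.6520/766.1740 = 0.6533
W = 0.6533 * 7564.2310 = 4941.5198 kJ
Qc = 7564.2310 - 4941.5198 = 2622.7112 kJ

eta = 65.3275%, W = 4941.5198 kJ, Qc = 2622.7112 kJ


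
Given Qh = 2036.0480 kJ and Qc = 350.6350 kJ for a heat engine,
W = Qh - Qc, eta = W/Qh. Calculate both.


W = 2036.0480 - 350.6350 = 1685.4130 kJ
eta = 1685.4130 / 2036.0480 = 0.8278 = 82.7786%

W = 1685.4130 kJ, eta = 82.7786%


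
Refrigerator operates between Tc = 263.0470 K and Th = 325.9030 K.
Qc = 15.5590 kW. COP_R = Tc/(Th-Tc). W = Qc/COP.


COP = 263.0470 / 62.8560 = 4.1849
W = 15.5590 / 4.1849 = 3.7179 kW

COP = 4.1849, W = 3.7179 kW


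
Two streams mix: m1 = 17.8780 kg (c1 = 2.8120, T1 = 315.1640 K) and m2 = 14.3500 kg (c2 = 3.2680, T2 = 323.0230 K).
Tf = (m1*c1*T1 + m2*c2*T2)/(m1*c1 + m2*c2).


num = 30992.6416
den = 97.1687
Tf = 318.9569 K

318.9569 K


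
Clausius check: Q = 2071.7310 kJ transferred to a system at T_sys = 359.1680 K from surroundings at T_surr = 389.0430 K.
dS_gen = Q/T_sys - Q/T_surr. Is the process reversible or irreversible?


dS_sys = 2071.7310/359.1680 = 5.7681 kJ/K
dS_surr = -2071.7310/389.0430 = -5.3252 kJ/K
dS_gen = 5.7681 - 5.3252 = 0.4429 kJ/K (irreversible)

dS_gen = 0.4429 kJ/K, irreversible
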